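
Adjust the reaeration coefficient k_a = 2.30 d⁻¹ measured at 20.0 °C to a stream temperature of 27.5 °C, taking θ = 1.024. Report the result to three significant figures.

k_a(T₂) = k_a(T₁) · θ^(T₂−T₁) = 2.30 × 1.024^(27.5−20.0)
= 2.30 × 1.024^7.50 = 2.30 × 1.195 = 2.748 d⁻¹.

k_a ≈ 2.75 d⁻¹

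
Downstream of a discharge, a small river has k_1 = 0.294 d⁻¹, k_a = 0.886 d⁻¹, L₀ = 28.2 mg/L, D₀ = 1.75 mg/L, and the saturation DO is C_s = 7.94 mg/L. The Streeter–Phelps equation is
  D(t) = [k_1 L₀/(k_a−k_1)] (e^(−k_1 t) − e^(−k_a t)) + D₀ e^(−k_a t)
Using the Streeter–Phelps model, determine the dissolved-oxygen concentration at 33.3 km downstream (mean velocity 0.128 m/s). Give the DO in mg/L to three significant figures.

Travel time t = x/v = 33.3 km / (0.128 m/s) = 33300 m / 0.128 m/s = 260200 s = 3.011 d.
k_1 L₀/(k_a−k_1) = 0.294×28.2/(0.886−0.294) = 8.291/0.5920 = 14.00 mg/L.
e^(−k_1 t) = e^(−0.294×3.011) = 0.4126; e^(−k_a t) = e^(−0.886×3.011) = 0.06940.
D = 14.00 × (0.4126 − 0.06940) + 1.75 × 0.06940 = 4.806 + 0.1215 = 4.928 mg/L.
DO = C_s − D = 7.94 − 4.928 = 3.012 mg/L.

DO ≈ 3.01 mg/L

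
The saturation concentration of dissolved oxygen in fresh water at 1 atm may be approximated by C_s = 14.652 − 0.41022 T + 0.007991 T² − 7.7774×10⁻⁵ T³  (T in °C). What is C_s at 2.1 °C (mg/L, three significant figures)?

C_s = 14.652 − 0.41022×2.1 + 0.007991×2.1² − 7.7774×10⁻⁵×2.1³ = 13.83 mg/L.

C_s ≈ 13.8 mg/L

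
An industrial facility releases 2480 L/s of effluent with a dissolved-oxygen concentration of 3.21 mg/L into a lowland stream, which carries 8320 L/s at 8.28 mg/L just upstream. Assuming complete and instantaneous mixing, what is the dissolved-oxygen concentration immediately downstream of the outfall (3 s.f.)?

7.12 mg/L

Flow-weighted mixing: C = (Q_r C_r + Q_w C_w)/(Q_r + Q_w)
= (8320×8.28 + 2480×3.21)/(8320 + 2480) = 76850/10800 = 7.116 mg/L.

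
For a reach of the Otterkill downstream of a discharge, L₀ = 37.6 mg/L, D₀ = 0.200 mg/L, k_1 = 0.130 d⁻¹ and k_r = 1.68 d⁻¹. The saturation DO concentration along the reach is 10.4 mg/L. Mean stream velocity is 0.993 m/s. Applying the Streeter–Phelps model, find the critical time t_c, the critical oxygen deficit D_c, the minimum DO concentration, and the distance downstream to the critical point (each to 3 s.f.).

t_c = [1/(k_r−k_1)] ln[(k_r/k_1)(1 − D₀(k_r−k_1)/(k_1 L₀))]
= [1/(1.68−0.130)] ln[(1.68/0.130)(1 − 0.200×1.550/(0.130×37.6))]
= (1/1.550) ln[12.92 × 0.9366] = 0.6452 × ln(12.10) = 0.6452 × 2.493 = 1.609 d.
L(t_c) = L₀ e^(−k_1 t_c) = 37.6 × 0.8113 = 30.50 mg/L, and at the critical point k_r D_c = k_1 L, so D_c = (0.130/1.68) × 30.50 = 2.360 mg/L.
Minimum DO = C_s − D_c = 10.4 − 2.360 = 8.040 mg/L.
x_c = v t_c = 0.993 m/s × 1.609 d × 86400 s/d = 138000 m ≈ 138 km.

t_c ≈ 1.61 d; D_c ≈ 2.36 mg/L; min DO ≈ 8.04 mg/L; x_c ≈ 138 km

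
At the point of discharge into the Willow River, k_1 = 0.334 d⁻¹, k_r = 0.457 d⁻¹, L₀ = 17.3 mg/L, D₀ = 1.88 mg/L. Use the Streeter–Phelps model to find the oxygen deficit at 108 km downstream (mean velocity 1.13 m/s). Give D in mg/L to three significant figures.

D ≈ 5.26 mg/L

Travel time t = x/v = 108 km / (1.13 m/s) = 108000 m / 1.13 m/s = 95580 s = 1.106 d.
k_1 L₀/(k_r−k_1) = 0.334×17.3/(0.457−0.334) = 5.778/0.1230 = 46.98 mg/L.
e^(−k_1 t) = e^(−0.334×1.106) = 0.6911; e^(−k_r t) = e^(−0.457×1.106) = 0.6032.
D = 46.98 × (0.6911 − 0.6032) + 1.88 × 0.6032 = 4.130 + 1.134 = 5.264 mg/L.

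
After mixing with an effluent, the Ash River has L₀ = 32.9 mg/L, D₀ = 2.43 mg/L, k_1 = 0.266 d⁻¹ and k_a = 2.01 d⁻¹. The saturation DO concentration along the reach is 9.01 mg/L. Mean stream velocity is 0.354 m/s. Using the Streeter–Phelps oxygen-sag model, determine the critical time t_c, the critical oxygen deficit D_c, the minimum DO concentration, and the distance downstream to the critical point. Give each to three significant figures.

t_c ≈ 0.780 d; D_c ≈ 3.54 mg/L; min DO ≈ 5.47 mg/L; x_c ≈ 23.9 km

With k_a/k_1 = 7.556 and 1 − D₀(k_a−k_1)/(k_1 L₀) = 0.5157,
t_c = ln(7.556 × 0.5157) / (2.01 − 0.266) = ln(3.897) / 1.744 = 1.360/1.744 = 0.7800 d.
L(t_c) = L₀ e^(−k_1 t_c) = 32.9 × 0.8126 = 26.74 mg/L, and at the critical point k_a D_c = k_1 L, so D_c = (0.266/2.01) × 26.74 = 3.538 mg/L.
Minimum DO = C_s − D_c = 9.01 − 3.538 = 5.472 mg/L.
x_c = v t_c = 0.354 m/s × 0.7800 d × 86400 s/d = 23860 m ≈ 23.9 km.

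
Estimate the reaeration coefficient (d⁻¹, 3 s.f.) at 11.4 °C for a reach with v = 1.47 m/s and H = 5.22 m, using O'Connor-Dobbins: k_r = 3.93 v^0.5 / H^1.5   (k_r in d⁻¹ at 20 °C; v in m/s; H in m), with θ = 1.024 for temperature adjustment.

k_r ≈ 0.326 d⁻¹

k_r(20) = 3.93 × 1.47^0.5 / 5.22^1.5 = 3.93 × 1.212 / 11.93 = 0.3995 d⁻¹.
k_r(11.4) = 0.3995 × 1.024^(11.4−20) = 0.3995 × 0.8155 = 0.3258 d⁻¹.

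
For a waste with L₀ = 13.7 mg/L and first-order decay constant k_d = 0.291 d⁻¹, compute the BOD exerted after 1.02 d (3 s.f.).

y_t = L₀(1 − e^(−k_d t)) = 13.7 × (1 − e^(−0.291×1.02))
= 13.7 × (1 − 0.7432) = 13.7 × 0.2568 = 3.518 mg/L.

y ≈ 3.52 mg/L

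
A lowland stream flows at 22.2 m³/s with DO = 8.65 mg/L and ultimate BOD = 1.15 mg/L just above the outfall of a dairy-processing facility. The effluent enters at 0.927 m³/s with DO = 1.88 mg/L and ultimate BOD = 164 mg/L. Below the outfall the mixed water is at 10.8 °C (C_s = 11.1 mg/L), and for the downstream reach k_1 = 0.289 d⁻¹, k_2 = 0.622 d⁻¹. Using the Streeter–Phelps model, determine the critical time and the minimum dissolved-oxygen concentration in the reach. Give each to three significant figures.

t_c ≈ 0.725 d; minimum DO ≈ 8.21 mg/L

Mixed DO = (22.2×8.65 + 0.927×1.88)/(22.2+0.927) = 193.8/23.13 = 8.379 mg/L.
Mixed L₀ = (22.2×1.15 + 0.927×164)/(23.13) = 177.6/23.13 = 7.678 mg/L.
Initial deficit D₀ = C_s − DO₀ = 11.1 − 8.379 = 2.721 mg/L.
t_c = (1/0.3330) ln[(0.622/0.289)(1 − 2.721×0.3330/(0.289×7.678))] = 3.003 × ln(1.273) = 0.7254 d.
D_c = (0.289/0.622) × 7.678 × e^(−0.289×0.7254) = 0.4646 × 7.678 × 0.8109 = 2.893 mg/L.
Minimum DO = 11.1 − 2.893 = 8.207 mg/L.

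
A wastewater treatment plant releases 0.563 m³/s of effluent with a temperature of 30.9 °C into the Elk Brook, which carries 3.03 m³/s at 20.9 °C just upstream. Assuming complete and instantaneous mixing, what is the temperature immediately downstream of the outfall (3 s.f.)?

Flow-weighted mixing: C = (Q_r C_r + Q_w C_w)/(Q_r + Q_w)
= (3.03×20.9 + 0.563×30.9)/(3.03 + 0.563) = 80.72/3.593 = 22.47 °C.

22.5 °C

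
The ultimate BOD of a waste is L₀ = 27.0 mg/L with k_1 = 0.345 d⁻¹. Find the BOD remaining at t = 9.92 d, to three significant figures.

L_t = L₀ e^(−k_1 t) = 27.0 × e^(−0.345×9.92) = 27.0 × 0.03263 = 0.8811 mg/L.

L ≈ 0.881 mg/L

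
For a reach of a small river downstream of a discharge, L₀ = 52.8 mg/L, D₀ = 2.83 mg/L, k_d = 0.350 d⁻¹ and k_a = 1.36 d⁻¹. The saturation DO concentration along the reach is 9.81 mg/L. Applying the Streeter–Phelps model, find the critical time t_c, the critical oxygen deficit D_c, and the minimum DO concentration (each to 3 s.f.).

t_c = [1/(k_a−k_d)] ln[(k_a/k_d)(1 − D₀(k_a−k_d)/(k_d L₀))]
= [1/(1.36−0.350)] ln[(1.36/0.350)(1 − 2.83×1.010/(0.350×52.8))]
= (1/1.010) ln[3.886 × 0.8453] = 0.9901 × ln(3.285) = 0.9901 × 1.189 = 1.178 d.
D_c = (k_d/k_a) L₀ e^(−k_d t_c) = (0.350/1.36) × 52.8 × e^(−0.350×1.178) = 0.2574 × 52.8 × 0.6622 = 8.999 mg/L.
Minimum DO = C_s − D_c = 9.81 − 8.999 = 0.8113 mg/L.

t_c ≈ 1.18 d; D_c ≈ 9.00 mg/L; min DO ≈ 0.811 mg/L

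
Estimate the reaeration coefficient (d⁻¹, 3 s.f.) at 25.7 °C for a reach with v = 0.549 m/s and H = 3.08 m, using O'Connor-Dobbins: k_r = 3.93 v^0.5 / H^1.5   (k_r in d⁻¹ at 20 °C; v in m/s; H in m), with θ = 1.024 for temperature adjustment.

k_r(20) = 3.93 × 0.549^0.5 / 3.08^1.5 = 3.93 × 0.7409 / 5.405 = 0.5387 d⁻¹.
k_r(25.7) = 0.5387 × 1.024^(25.7−20) = 0.5387 × 1.145 = 0.6167 d⁻¹.

k_r ≈ 0.617 d⁻¹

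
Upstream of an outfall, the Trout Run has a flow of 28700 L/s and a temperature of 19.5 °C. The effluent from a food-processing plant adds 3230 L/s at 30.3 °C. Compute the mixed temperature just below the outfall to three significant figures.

20.6 °C

Flow-weighted mixing: C = (Q_r C_r + Q_w C_w)/(Q_r + Q_w)
= (28700×19.5 + 3230×30.3)/(28700 + 3230) = 657500/31930 = 20.59 °C.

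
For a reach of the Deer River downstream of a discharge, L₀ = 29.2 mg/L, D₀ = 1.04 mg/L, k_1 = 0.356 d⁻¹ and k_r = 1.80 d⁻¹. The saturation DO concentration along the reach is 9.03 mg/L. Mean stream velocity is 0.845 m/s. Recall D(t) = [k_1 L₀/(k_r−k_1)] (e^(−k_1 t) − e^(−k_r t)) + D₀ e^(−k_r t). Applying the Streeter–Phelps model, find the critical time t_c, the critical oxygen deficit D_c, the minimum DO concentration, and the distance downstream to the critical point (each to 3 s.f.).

t_c ≈ 1.01 d; D_c ≈ 4.02 mg/L; min DO ≈ 5.01 mg/L; x_c ≈ 74.0 km

t_c = [1/(k_r−k_1)] ln[(k_r/k_1)(1 − D₀(k_r−k_1)/(k_1 L₀))]
= [1/(1.80−0.356)] ln[(1.80/0.356)(1 − 1.04×1.444/(0.356×29.2))]
= (1/1.444) ln[5.056 × 0.8555] = 0.6925 × ln(4.326) = 0.6925 × 1.465 = 1.014 d.
L(t_c) = L₀ e^(−k_1 t_c) = 29.2 × 0.6969 = 20.35 mg/L, and at the critical point k_r D_c = k_1 L, so D_c = (0.356/1.80) × 20.35 = 4.025 mg/L.
Minimum DO = C_s − D_c = 9.03 − 4.025 = 5.005 mg/L.
x_c = v t_c = 0.845 m/s × 1.014 d × 86400 s/d = 74050 m ≈ 74.0 km.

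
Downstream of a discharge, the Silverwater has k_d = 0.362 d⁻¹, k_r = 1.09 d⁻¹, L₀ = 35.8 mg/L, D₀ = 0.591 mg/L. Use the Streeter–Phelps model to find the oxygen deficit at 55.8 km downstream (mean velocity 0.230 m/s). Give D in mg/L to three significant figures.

D ≈ 5.64 mg/L

Travel time t = x/v = 55.8 km / (0.230 m/s) = 55800 m / 0.230 m/s = 242600 s = 2.808 d.
k_d L₀/(k_r−k_d) = 0.362×35.8/(1.09−0.362) = 12.96/0.7280 = 17.80 mg/L.
e^(−k_d t) = e^(−0.362×2.808) = 0.3619; e^(−k_r t) = e^(−1.09×2.808) = 0.04686.
D = 17.80 × (0.3619 − 0.04686) + 0.591 × 0.04686 = 5.608 + 0.02769 = 5.635 mg/L.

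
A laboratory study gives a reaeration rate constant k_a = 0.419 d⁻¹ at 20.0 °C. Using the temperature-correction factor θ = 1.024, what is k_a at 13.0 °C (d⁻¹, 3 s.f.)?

k_a(T₂) = k_a(T₁) · θ^(T₂−T₁) = 0.419 × 1.024^(13.0−20.0)
= 0.419 × 1.024^-7.00 = 0.419 × 0.8470 = 0.3549 d⁻¹.

k_a ≈ 0.355 d⁻¹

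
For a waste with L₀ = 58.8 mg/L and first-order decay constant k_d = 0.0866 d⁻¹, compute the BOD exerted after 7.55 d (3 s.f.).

y ≈ 28.2 mg/L

y_t = L₀(1 − e^(−k_d t)) = 58.8 × (1 − e^(−0.0866×7.55))
= 58.8 × (1 − 0.5201) = 58.8 × 0.4799 = 28.22 mg/L.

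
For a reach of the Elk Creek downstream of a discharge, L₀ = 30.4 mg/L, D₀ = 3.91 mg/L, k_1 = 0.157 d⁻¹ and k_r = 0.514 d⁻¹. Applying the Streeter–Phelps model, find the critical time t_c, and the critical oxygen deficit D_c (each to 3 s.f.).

At the critical point dD/dt = 0, so k_1 L₀ e^(−k_1 t) = k_r D. Substituting D(t) from the Streeter–Phelps equation and solving for t gives
t_c = ln[(k_r/k_1)(1 − D₀(k_r−k_1)/(k_1 L₀))] / (k_r−k_1).
Here k_r−k_1 = 0.3570 d⁻¹ and 1 − D₀(k_r−k_1)/(k_1 L₀) = 1 − 3.91×0.3570/(0.157×30.4) = 0.7075, so
t_c = ln(3.274 × 0.7075) / 0.3570 = 0.8400 / 0.3570 = 2.353 d.
L(t_c) = L₀ e^(−k_1 t_c) = 30.4 × 0.6911 = 21.01 mg/L, and at the critical point k_r D_c = k_1 L, so D_c = (0.157/0.514) × 21.01 = 6.418 mg/L.

t_c ≈ 2.35 d; D_c ≈ 6.42 mg/L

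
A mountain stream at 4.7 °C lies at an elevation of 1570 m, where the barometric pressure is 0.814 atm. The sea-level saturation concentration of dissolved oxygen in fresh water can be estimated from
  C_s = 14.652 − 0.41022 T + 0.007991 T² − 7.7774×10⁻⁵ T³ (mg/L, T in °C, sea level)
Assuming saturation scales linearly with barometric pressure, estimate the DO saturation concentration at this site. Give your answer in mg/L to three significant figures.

C_s ≈ 10.5 mg/L

At sea level: C_s = 14.652 − 0.41022×4.7 + 0.007991×4.7² − 7.7774×10⁻⁵×4.7³ = 12.89 mg/L.
Pressure correction: C_s' = 12.89 × 0.814 = 10.49 mg/L.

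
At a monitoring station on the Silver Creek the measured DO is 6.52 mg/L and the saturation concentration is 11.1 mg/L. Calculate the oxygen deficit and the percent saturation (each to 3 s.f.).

D = C_s − C = 11.1 − 6.52 = 4.58 mg/L.
% saturation = 6.52/11.1 × 100 = 58.7 %.

D ≈ 4.58 mg/L; 58.7 % saturation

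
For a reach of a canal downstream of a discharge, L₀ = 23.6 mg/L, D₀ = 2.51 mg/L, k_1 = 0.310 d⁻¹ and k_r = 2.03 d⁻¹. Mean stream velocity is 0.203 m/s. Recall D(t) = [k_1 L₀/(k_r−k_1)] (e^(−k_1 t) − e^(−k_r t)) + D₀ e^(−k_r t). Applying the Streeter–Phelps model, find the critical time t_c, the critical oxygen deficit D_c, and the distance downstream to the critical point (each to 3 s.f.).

t_c ≈ 0.574 d; D_c ≈ 3.02 mg/L; x_c ≈ 10.1 km

t_c = [1/(k_r−k_1)] ln[(k_r/k_1)(1 − D₀(k_r−k_1)/(k_1 L₀))]
= [1/(2.03−0.310)] ln[(2.03/0.310)(1 − 2.51×1.720/(0.310×23.6))]
= (1/1.720) ln[6.548 × 0.4099] = 0.5814 × ln(2.684) = 0.5814 × 0.9874 = 0.5741 d.
D_c = (k_1/k_r) L₀ e^(−k_1 t_c) = (0.310/2.03) × 23.6 × e^(−0.310×0.5741) = 0.1527 × 23.6 × 0.8370 = 3.016 mg/L.
x_c = v t_c = 0.203 m/s × 0.5741 d × 86400 s/d = 10070 m ≈ 10.1 km.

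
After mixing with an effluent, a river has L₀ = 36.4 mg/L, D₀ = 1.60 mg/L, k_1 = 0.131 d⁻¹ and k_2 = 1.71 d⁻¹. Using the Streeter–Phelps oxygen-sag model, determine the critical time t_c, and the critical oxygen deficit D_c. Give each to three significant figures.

t_c ≈ 1.15 d; D_c ≈ 2.40 mg/L

With k_2/k_1 = 13.05 and 1 − D₀(k_2−k_1)/(k_1 L₀) = 0.4702,
t_c = ln(13.05 × 0.4702) / (1.71 − 0.131) = ln(6.137) / 1.579 = 1.814/1.579 = 1.149 d.
L(t_c) = L₀ e^(−k_1 t_c) = 36.4 × 0.8603 = 31.31 mg/L, and at the critical point k_2 D_c = k_1 L, so D_c = (0.131/1.71) × 31.31 = 2.399 mg/L.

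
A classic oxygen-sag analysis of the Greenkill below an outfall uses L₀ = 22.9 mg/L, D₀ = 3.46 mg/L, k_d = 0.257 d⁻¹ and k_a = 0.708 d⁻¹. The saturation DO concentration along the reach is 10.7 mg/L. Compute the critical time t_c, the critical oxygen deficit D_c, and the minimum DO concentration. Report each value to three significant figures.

t_c = [1/(k_a−k_d)] ln[(k_a/k_d)(1 − D₀(k_a−k_d)/(k_d L₀))]
= [1/(0.708−0.257)] ln[(0.708/0.257)(1 − 3.46×0.4510/(0.257×22.9))]
= (1/0.4510) ln[2.755 × 0.7349] = 2.217 × ln(2.024) = 2.217 × 0.7053 = 1.564 d.
D_c = (k_d/k_a) L₀ e^(−k_d t_c) = (0.257/0.708) × 22.9 × e^(−0.257×1.564) = 0.3630 × 22.9 × 0.6690 = 5.561 mg/L.
Minimum DO = C_s − D_c = 10.7 − 5.561 = 5.139 mg/L.

t_c ≈ 1.56 d; D_c ≈ 5.56 mg/L; min DO ≈ 5.14 mg/L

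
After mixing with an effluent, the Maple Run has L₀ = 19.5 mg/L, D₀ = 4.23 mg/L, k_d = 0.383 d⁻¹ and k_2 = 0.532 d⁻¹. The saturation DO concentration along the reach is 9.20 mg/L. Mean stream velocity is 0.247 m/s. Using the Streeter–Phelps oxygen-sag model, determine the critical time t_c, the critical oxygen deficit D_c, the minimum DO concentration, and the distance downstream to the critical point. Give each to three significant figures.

At the critical point dD/dt = 0, so k_d L₀ e^(−k_d t) = k_2 D. Substituting D(t) from the Streeter–Phelps equation and solving for t gives
t_c = ln[(k_2/k_d)(1 − D₀(k_2−k_d)/(k_d L₀))] / (k_2−k_d).
Here k_2−k_d = 0.1490 d⁻¹ and 1 − D₀(k_2−k_d)/(k_d L₀) = 1 − 4.23×0.1490/(0.383×19.5) = 0.9156, so
t_c = ln(1.389 × 0.9156) / 0.1490 = 0.2404 / 0.1490 = 1.614 d.
D_c = (k_d/k_2) L₀ e^(−k_d t_c) = (0.383/0.532) × 19.5 × e^(−0.383×1.614) = 0.7199 × 19.5 × 0.5390 = 7.567 mg/L.
Minimum DO = C_s − D_c = 9.20 − 7.567 = 1.633 mg/L.
x_c = v t_c = 0.247 m/s × 1.614 d × 86400 s/d = 34440 m ≈ 34.4 km.

t_c ≈ 1.61 d; D_c ≈ 7.57 mg/L; min DO ≈ 1.63 mg/L; x_c ≈ 34.4 km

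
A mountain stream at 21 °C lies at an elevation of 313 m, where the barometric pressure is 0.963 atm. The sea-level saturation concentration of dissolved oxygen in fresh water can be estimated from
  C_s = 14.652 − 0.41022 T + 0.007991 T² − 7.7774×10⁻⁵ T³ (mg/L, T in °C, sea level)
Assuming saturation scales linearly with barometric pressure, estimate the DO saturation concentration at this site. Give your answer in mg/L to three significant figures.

C_s ≈ 8.51 mg/L

At sea level: C_s = 14.652 − 0.41022×21 + 0.007991×21² − 7.7774×10⁻⁵×21³ = 8.841 mg/L.
Pressure correction: C_s' = 8.841 × 0.963 = 8.514 mg/L.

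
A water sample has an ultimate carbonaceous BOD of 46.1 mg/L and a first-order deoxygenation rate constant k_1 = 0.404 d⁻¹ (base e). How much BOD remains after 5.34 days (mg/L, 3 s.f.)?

L ≈ 5.33 mg/L

L_t = L₀ e^(−k_1 t) = 46.1 × e^(−0.404×5.34) = 46.1 × 0.1156 = 5.331 mg/L.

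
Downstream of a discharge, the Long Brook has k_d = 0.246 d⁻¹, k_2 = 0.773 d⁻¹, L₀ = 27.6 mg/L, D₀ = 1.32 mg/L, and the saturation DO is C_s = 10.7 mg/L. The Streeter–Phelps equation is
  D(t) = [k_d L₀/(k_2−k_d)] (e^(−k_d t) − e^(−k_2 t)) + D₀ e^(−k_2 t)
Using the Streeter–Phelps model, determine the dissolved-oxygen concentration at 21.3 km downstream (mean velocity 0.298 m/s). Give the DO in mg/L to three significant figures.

Travel time t = x/v = 21.3 km / (0.298 m/s) = 21300 m / 0.298 m/s = 71480 s = 0.8273 d.
k_d L₀/(k_2−k_d) = 0.246×27.6/(0.773−0.246) = 6.790/0.5270 = 12.88 mg/L.
e^(−k_d t) = e^(−0.246×0.8273) = 0.8159; e^(−k_2 t) = e^(−0.773×0.8273) = 0.5276.
D = 12.88 × (0.8159 − 0.5276) + 1.32 × 0.5276 = 3.714 + 0.6964 = 4.411 mg/L.
DO = C_s − D = 10.7 − 4.411 = 6.289 mg/L.

DO ≈ 6.29 mg/L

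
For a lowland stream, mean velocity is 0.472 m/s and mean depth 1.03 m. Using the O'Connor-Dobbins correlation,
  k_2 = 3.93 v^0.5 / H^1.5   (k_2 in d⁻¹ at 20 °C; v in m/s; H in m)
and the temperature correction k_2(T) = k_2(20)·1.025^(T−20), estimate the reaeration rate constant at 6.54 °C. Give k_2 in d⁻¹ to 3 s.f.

k_2 ≈ 1.85 d⁻¹

k_2(20) = 3.93 × 0.472^0.5 / 1.03^1.5 = 3.93 × 0.6870 / 1.045 = 2.583 d⁻¹.
k_2(6.54) = 2.583 × 1.025^(6.54−20) = 2.583 × 0.7172 = 1.853 d⁻¹.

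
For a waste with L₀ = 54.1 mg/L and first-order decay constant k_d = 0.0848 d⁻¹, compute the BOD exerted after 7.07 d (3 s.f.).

y_t = L₀(1 − e^(−k_d t)) = 54.1 × (1 − e^(−0.0848×7.07))
= 54.1 × (1 − 0.5491) = 54.1 × 0.4509 = 24.40 mg/L.

y ≈ 24.4 mg/L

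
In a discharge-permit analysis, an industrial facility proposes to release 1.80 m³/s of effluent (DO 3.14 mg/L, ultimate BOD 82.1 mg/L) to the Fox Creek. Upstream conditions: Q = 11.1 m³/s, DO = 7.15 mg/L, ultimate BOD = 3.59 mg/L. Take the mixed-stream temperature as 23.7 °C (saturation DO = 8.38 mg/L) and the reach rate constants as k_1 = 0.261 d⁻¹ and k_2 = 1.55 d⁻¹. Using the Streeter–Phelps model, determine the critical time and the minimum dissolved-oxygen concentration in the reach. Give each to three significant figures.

Mixed DO = (11.1×7.15 + 1.80×3.14)/(11.1+1.80) = 85.02/12.90 = 6.590 mg/L.
Mixed L₀ = (11.1×3.59 + 1.80×82.1)/(12.90) = 187.6/12.90 = 14.54 mg/L.
Initial deficit D₀ = C_s − DO₀ = 8.38 − 6.590 = 1.790 mg/L.
t_c = (1/1.289) ln[(1.55/0.261)(1 − 1.790×1.289/(0.261×14.54))] = 0.7758 × ln(2.330) = 0.6563 d.
D_c = (0.261/1.55) × 14.54 × e^(−0.261×0.6563) = 0.1684 × 14.54 × 0.8426 = 2.064 mg/L.
Minimum DO = 8.38 − 2.064 = 6.316 mg/L.

t_c ≈ 0.656 d; minimum DO ≈ 6.32 mg/L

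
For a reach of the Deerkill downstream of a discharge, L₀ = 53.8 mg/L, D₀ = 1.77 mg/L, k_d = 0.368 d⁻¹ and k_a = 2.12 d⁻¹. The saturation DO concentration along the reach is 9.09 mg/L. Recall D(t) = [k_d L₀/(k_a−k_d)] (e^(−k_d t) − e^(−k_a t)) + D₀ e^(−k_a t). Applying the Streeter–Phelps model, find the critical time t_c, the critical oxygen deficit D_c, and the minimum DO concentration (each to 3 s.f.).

At the critical point dD/dt = 0, so k_d L₀ e^(−k_d t) = k_a D. Substituting D(t) from the Streeter–Phelps equation and solving for t gives
t_c = ln[(k_a/k_d)(1 − D₀(k_a−k_d)/(k_d L₀))] / (k_a−k_d).
Here k_a−k_d = 1.752 d⁻¹ and 1 − D₀(k_a−k_d)/(k_d L₀) = 1 − 1.77×1.752/(0.368×53.8) = 0.8434, so
t_c = ln(5.761 × 0.8434) / 1.752 = 1.581 / 1.752 = 0.9022 d.
L(t_c) = L₀ e^(−k_d t_c) = 53.8 × 0.7175 = 38.60 mg/L, and at the critical point k_a D_c = k_d L, so D_c = (0.368/2.12) × 38.60 = 6.700 mg/L.
Minimum DO = C_s − D_c = 9.09 − 6.700 = 2.390 mg/L.

t_c ≈ 0.902 d; D_c ≈ 6.70 mg/L; min DO ≈ 2.39 mg/L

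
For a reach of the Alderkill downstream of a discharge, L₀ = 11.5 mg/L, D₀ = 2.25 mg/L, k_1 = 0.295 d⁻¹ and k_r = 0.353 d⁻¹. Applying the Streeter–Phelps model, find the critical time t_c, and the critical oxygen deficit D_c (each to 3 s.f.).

t_c ≈ 2.42 d; D_c ≈ 4.71 mg/L

At the critical point dD/dt = 0, so k_1 L₀ e^(−k_1 t) = k_r D. Substituting D(t) from the Streeter–Phelps equation and solving for t gives
t_c = ln[(k_r/k_1)(1 − D₀(k_r−k_1)/(k_1 L₀))] / (k_r−k_1).
Here k_r−k_1 = 0.05800 d⁻¹ and 1 − D₀(k_r−k_1)/(k_1 L₀) = 1 − 2.25×0.05800/(0.295×11.5) = 0.9615, so
t_c = ln(1.197 × 0.9615) / 0.05800 = 0.1403 / 0.05800 = 2.418 d.
L(t_c) = L₀ e^(−k_1 t_c) = 11.5 × 0.4900 = 5.635 mg/L, and at the critical point k_r D_c = k_1 L, so D_c = (0.295/0.353) × 5.635 = 4.709 mg/L.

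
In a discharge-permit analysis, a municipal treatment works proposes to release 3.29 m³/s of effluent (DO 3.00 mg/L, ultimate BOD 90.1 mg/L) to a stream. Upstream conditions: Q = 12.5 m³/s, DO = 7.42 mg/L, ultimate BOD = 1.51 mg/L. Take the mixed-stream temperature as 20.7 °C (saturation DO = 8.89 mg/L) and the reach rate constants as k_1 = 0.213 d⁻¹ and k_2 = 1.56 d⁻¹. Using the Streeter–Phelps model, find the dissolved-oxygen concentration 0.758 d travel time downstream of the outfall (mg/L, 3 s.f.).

DO ≈ 6.44 mg/L

Mixed DO = (12.5×7.42 + 3.29×3.00)/(12.5+3.29) = 102.6/15.79 = 6.499 mg/L.
Mixed L₀ = (12.5×1.51 + 3.29×90.1)/(15.79) = 315.3/15.79 = 19.97 mg/L.
Initial deficit D₀ = C_s − DO₀ = 8.89 − 6.499 = 2.391 mg/L.
D(0.758) = [0.213×19.97/(1.56−0.213)](e^(−0.213×0.758) − e^(−1.56×0.758)) + 2.391 e^(−1.56×0.758)
= 3.158 × (0.8509 − 0.3065) + 2.391 × 0.3065 = 2.452 mg/L.
DO = 8.89 − 2.452 = 6.438 mg/L.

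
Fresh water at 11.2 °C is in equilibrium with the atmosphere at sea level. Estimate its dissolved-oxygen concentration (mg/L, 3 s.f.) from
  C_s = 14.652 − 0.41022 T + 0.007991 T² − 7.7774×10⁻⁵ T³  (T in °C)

C_s ≈ 11.0 mg/L

C_s = 14.652 − 0.41022×11.2 + 0.007991×11.2² − 7.7774×10⁻⁵×11.2³ = 10.95 mg/L.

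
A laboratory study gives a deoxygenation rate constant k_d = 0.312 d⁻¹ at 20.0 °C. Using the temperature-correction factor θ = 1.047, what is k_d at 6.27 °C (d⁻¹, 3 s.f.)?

k_d(T₂) = k_d(T₁) · θ^(T₂−T₁) = 0.312 × 1.047^(6.27−20.0)
= 0.312 × 1.047^-13.7 = 0.312 × 0.5323 = 0.1661 d⁻¹.

k_d ≈ 0.166 d⁻¹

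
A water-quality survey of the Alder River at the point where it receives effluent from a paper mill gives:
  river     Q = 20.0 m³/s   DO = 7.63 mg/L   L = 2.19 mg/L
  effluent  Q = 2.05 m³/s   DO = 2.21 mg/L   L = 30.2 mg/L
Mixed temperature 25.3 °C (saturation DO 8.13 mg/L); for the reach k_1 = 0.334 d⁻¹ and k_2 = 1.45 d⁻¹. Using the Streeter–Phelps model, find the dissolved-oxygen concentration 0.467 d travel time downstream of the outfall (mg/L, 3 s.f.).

Mixed DO = (20.0×7.63 + 2.05×2.21)/(20.0+2.05) = 157.1/22.05 = 7.126 mg/L.
Mixed L₀ = (20.0×2.19 + 2.05×30.2)/(22.05) = 105.7/22.05 = 4.794 mg/L.
Initial deficit D₀ = C_s − DO₀ = 8.13 − 7.126 = 1.004 mg/L.
D(0.467) = [0.334×4.794/(1.45−0.334)](e^(−0.334×0.467) − e^(−1.45×0.467)) + 1.004 e^(−1.45×0.467)
= 1.435 × (0.8556 − 0.5081) + 1.004 × 0.5081 = 1.009 mg/L.
DO = 8.13 − 1.009 = 7.121 mg/L.

DO ≈ 7.12 mg/L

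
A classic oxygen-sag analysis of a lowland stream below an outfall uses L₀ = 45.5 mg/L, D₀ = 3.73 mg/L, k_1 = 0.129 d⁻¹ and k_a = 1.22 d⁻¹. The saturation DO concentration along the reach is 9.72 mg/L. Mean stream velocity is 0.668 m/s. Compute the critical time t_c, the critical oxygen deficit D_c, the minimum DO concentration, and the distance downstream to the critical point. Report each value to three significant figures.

With k_a/k_1 = 9.457 and 1 − D₀(k_a−k_1)/(k_1 L₀) = 0.3067,
t_c = ln(9.457 × 0.3067) / (1.22 − 0.129) = ln(2.900) / 1.091 = 1.065/1.091 = 0.9760 d.
L(t_c) = L₀ e^(−k_1 t_c) = 45.5 × 0.8817 = 40.12 mg/L, and at the critical point k_a D_c = k_1 L, so D_c = (0.129/1.22) × 40.12 = 4.242 mg/L.
Minimum DO = C_s − D_c = 9.72 − 4.242 = 5.478 mg/L.
x_c = v t_c = 0.668 m/s × 0.9760 d × 86400 s/d = 56330 m ≈ 56.3 km.

t_c ≈ 0.976 d; D_c ≈ 4.24 mg/L; min DO ≈ 5.48 mg/L; x_c ≈ 56.3 km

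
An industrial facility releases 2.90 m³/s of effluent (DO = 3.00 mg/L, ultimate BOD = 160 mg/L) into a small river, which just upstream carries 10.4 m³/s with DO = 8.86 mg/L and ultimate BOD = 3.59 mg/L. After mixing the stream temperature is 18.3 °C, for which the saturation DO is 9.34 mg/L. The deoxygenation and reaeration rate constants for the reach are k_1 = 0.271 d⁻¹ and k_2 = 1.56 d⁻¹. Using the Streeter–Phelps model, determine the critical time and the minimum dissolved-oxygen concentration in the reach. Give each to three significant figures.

Mixed DO = (10.4×8.86 + 2.90×3.00)/(10.4+2.90) = 100.8/13.30 = 7.582 mg/L.
Mixed L₀ = (10.4×3.59 + 2.90×160)/(13.30) = 501.3/13.30 = 37.69 mg/L.
Initial deficit D₀ = C_s − DO₀ = 9.34 − 7.582 = 1.758 mg/L.
t_c = (1/1.289) ln[(1.56/0.271)(1 − 1.758×1.289/(0.271×37.69))] = 0.7758 × ln(4.480) = 1.163 d.
D_c = (0.271/1.56) × 37.69 × e^(−0.271×1.163) = 0.1737 × 37.69 × 0.7296 = 4.778 mg/L.
Minimum DO = 9.34 − 4.778 = 4.562 mg/L.

t_c ≈ 1.16 d; minimum DO ≈ 4.56 mg/L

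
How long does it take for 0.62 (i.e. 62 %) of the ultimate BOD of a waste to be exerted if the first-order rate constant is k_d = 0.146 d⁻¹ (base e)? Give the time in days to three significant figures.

t ≈ 6.63 d

y/L₀ = 1 − e^(−k_d t) = 0.62 ⇒ e^(−k_d t) = 0.380
t = −ln(0.380) / 0.146 = 0.9676 / 0.146 = 6.627 d.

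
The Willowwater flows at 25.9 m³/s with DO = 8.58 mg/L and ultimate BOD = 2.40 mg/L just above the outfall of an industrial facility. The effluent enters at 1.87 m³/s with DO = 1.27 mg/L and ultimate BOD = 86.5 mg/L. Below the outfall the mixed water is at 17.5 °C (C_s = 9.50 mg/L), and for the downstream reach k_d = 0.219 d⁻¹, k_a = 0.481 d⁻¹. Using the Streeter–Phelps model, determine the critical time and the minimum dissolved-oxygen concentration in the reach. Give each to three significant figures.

t_c ≈ 2.11 d; minimum DO ≈ 7.19 mg/L

Mixed DO = (25.9×8.58 + 1.87×1.27)/(25.9+1.87) = 224.6/27.77 = 8.088 mg/L.
Mixed L₀ = (25.9×2.40 + 1.87×86.5)/(27.77) = 223.9/27.77 = 8.063 mg/L.
Initial deficit D₀ = C_s − DO₀ = 9.50 − 8.088 = 1.412 mg/L.
t_c = (1/0.2620) ln[(0.481/0.219)(1 − 1.412×0.2620/(0.219×8.063))] = 3.817 × ln(1.736) = 2.106 d.
D_c = (0.219/0.481) × 8.063 × e^(−0.219×2.106) = 0.4553 × 8.063 × 0.6306 = 2.315 mg/L.
Minimum DO = 9.50 − 2.315 = 7.185 mg/L.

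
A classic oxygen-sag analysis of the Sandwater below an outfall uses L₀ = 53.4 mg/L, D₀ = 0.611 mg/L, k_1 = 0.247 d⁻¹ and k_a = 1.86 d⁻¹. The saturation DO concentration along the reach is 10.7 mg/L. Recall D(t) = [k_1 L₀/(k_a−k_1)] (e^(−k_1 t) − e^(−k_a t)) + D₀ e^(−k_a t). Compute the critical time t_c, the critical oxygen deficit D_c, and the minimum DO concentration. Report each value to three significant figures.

t_c = [1/(k_a−k_1)] ln[(k_a/k_1)(1 − D₀(k_a−k_1)/(k_1 L₀))]
= [1/(1.86−0.247)] ln[(1.86/0.247)(1 − 0.611×1.613/(0.247×53.4))]
= (1/1.613) ln[7.530 × 0.9253] = 0.6200 × ln(6.968) = 0.6200 × 1.941 = 1.204 d.
L(t_c) = L₀ e^(−k_1 t_c) = 53.4 × 0.7428 = 39.67 mg/L, and at the critical point k_a D_c = k_1 L, so D_c = (0.247/1.86) × 39.67 = 5.268 mg/L.
Minimum DO = C_s − D_c = 10.7 − 5.268 = 5.432 mg/L.

t_c ≈ 1.20 d; D_c ≈ 5.27 mg/L; min DO ≈ 5.43 mg/L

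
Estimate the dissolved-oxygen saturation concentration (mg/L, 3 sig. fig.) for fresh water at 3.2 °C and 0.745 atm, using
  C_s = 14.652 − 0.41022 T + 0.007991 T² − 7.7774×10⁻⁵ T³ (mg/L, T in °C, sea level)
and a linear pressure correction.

C_s ≈ 10.0 mg/L

At sea level: C_s = 14.652 − 0.41022×3.2 + 0.007991×3.2² − 7.7774×10⁻⁵×3.2³ = 13.42 mg/L.
Pressure correction: C_s' = 13.42 × 0.745 = 9.997 mg/L.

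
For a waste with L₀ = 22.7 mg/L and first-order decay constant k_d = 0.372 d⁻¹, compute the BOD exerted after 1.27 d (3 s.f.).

y ≈ 8.55 mg/L

y_t = L₀(1 − e^(−k_d t)) = 22.7 × (1 − e^(−0.372×1.27))
= 22.7 × (1 − 0.6235) = 22.7 × 0.3765 = 8.547 mg/L.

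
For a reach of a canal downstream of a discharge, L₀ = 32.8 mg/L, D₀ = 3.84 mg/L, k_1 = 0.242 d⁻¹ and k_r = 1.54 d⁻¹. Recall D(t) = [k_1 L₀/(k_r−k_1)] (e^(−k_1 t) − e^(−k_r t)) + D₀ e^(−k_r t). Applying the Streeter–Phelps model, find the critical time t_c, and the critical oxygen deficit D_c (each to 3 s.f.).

At the critical point dD/dt = 0, so k_1 L₀ e^(−k_1 t) = k_r D. Substituting D(t) from the Streeter–Phelps equation and solving for t gives
t_c = ln[(k_r/k_1)(1 − D₀(k_r−k_1)/(k_1 L₀))] / (k_r−k_1).
Here k_r−k_1 = 1.298 d⁻¹ and 1 − D₀(k_r−k_1)/(k_1 L₀) = 1 − 3.84×1.298/(0.242×32.8) = 0.3721, so
t_c = ln(6.364 × 0.3721) / 1.298 = 0.8619 / 1.298 = 0.6640 d.
L(t_c) = L₀ e^(−k_1 t_c) = 32.8 × 0.8516 = 27.93 mg/L, and at the critical point k_r D_c = k_1 L, so D_c = (0.242/1.54) × 27.93 = 4.389 mg/L.

t_c ≈ 0.664 d; D_c ≈ 4.39 mg/L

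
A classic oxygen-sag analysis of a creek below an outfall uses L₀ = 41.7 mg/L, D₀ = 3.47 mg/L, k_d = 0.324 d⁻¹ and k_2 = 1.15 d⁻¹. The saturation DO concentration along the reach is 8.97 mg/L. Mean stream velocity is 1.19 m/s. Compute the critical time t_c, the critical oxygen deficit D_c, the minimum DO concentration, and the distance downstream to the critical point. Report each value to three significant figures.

With k_2/k_d = 3.549 and 1 − D₀(k_2−k_d)/(k_d L₀) = 0.7879,
t_c = ln(3.549 × 0.7879) / (1.15 − 0.324) = ln(2.796) / 0.8260 = 1.028/0.8260 = 1.245 d.
D_c = (k_d/k_2) L₀ e^(−k_d t_c) = (0.324/1.15) × 41.7 × e^(−0.324×1.245) = 0.2817 × 41.7 × 0.6681 = 7.849 mg/L.
Minimum DO = C_s − D_c = 8.97 − 7.849 = 1.121 mg/L.
x_c = v t_c = 1.19 m/s × 1.245 d × 86400 s/d = 128000 m ≈ 128 km.

t_c ≈ 1.24 d; D_c ≈ 7.85 mg/L; min DO ≈ 1.12 mg/L; x_c ≈ 128 km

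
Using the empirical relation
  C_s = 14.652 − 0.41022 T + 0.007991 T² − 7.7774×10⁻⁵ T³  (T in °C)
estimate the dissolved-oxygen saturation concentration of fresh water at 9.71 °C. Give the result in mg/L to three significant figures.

C_s = 14.652 − 0.41022×9.71 + 0.007991×9.71² − 7.7774×10⁻⁵×9.71³ = 11.35 mg/L.

C_s ≈ 11.4 mg/L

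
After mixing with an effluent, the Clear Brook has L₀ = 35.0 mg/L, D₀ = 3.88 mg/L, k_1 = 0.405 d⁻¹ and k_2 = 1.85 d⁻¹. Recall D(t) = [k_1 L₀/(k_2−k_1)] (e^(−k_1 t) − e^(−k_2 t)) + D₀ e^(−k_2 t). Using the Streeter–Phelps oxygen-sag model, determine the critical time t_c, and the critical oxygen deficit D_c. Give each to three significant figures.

t_c ≈ 0.703 d; D_c ≈ 5.76 mg/L

At the critical point dD/dt = 0, so k_1 L₀ e^(−k_1 t) = k_2 D. Substituting D(t) from the Streeter–Phelps equation and solving for t gives
t_c = ln[(k_2/k_1)(1 − D₀(k_2−k_1)/(k_1 L₀))] / (k_2−k_1).
Here k_2−k_1 = 1.445 d⁻¹ and 1 − D₀(k_2−k_1)/(k_1 L₀) = 1 − 3.88×1.445/(0.405×35.0) = 0.6045, so
t_c = ln(4.568 × 0.6045) / 1.445 = 1.016 / 1.445 = 0.7029 d.
D_c = (k_1/k_2) L₀ e^(−k_1 t_c) = (0.405/1.85) × 35.0 × e^(−0.405×0.7029) = 0.2189 × 35.0 × 0.7523 = 5.764 mg/L.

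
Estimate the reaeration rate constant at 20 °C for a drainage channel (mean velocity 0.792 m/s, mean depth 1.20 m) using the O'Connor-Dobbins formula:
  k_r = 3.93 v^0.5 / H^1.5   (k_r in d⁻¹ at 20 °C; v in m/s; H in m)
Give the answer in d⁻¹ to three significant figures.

k_r ≈ 2.66 d⁻¹

k_r = 3.93 × 0.792^0.5 / 1.20^1.5 = 3.93 × 0.8899 / 1.315 = 2.661 d⁻¹.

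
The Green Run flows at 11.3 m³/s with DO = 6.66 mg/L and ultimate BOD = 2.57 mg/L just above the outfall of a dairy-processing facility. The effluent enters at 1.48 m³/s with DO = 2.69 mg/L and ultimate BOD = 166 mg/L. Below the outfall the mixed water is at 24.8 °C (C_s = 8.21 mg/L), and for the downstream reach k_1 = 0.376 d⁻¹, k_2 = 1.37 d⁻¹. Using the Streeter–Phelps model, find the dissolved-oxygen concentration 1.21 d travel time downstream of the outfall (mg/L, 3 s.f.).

DO ≈ 4.22 mg/L

Mixed DO = (11.3×6.66 + 1.48×2.69)/(11.3+1.48) = 79.24/12.78 = 6.200 mg/L.
Mixed L₀ = (11.3×2.57 + 1.48×166)/(12.78) = 274.7/12.78 = 21.50 mg/L.
Initial deficit D₀ = C_s − DO₀ = 8.21 − 6.200 = 2.010 mg/L.
D(1.21) = [0.376×21.50/(1.37−0.376)](e^(−0.376×1.21) − e^(−1.37×1.21)) + 2.010 e^(−1.37×1.21)
= 8.131 × (0.6345 − 0.1906) + 2.010 × 0.1906 = 3.992 mg/L.
DO = 8.21 − 3.992 = 4.218 mg/L.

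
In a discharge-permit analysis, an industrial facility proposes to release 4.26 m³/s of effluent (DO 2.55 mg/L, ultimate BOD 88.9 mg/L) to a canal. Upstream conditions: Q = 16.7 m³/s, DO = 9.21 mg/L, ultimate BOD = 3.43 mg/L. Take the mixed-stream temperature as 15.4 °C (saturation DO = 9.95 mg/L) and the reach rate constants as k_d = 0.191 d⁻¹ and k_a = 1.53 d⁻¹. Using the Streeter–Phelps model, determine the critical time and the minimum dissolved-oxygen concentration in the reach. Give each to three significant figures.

t_c ≈ 0.641 d; minimum DO ≈ 7.65 mg/L

Mixed DO = (16.7×9.21 + 4.26×2.55)/(16.7+4.26) = 164.7/20.96 = 7.856 mg/L.
Mixed L₀ = (16.7×3.43 + 4.26×88.9)/(20.96) = 436.0/20.96 = 20.80 mg/L.
Initial deficit D₀ = C_s − DO₀ = 9.95 − 7.856 = 2.094 mg/L.
t_c = (1/1.339) ln[(1.53/0.191)(1 − 2.094×1.339/(0.191×20.80))] = 0.7468 × ln(2.358) = 0.6408 d.
D_c = (0.191/1.53) × 20.80 × e^(−0.191×0.6408) = 0.1248 × 20.80 × 0.8848 = 2.298 mg/L.
Minimum DO = 9.95 − 2.298 = 7.652 mg/L.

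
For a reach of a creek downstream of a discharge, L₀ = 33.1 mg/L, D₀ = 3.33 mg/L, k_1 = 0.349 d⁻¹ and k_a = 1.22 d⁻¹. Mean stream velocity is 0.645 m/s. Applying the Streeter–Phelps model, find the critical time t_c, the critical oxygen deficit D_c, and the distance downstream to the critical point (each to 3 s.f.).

At the critical point dD/dt = 0, so k_1 L₀ e^(−k_1 t) = k_a D. Substituting D(t) from the Streeter–Phelps equation and solving for t gives
t_c = ln[(k_a/k_1)(1 − D₀(k_a−k_1)/(k_1 L₀))] / (k_a−k_1).
Here k_a−k_1 = 0.8710 d⁻¹ and 1 − D₀(k_a−k_1)/(k_1 L₀) = 1 − 3.33×0.8710/(0.349×33.1) = 0.7489, so
t_c = ln(3.496 × 0.7489) / 0.8710 = 0.9624 / 0.8710 = 1.105 d.
L(t_c) = L₀ e^(−k_1 t_c) = 33.1 × 0.6800 = 22.51 mg/L, and at the critical point k_a D_c = k_1 L, so D_c = (0.349/1.22) × 22.51 = 6.439 mg/L.
x_c = v t_c = 0.645 m/s × 1.105 d × 86400 s/d = 61580 m ≈ 61.6 km.

t_c ≈ 1.10 d; D_c ≈ 6.44 mg/L; x_c ≈ 61.6 km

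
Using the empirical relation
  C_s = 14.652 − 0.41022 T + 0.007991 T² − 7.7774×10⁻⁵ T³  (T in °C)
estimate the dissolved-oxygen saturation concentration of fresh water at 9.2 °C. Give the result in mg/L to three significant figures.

C_s ≈ 11.5 mg/L

C_s = 14.652 − 0.41022×9.2 + 0.007991×9.2² − 7.7774×10⁻⁵×9.2³ = 11.49 mg/L.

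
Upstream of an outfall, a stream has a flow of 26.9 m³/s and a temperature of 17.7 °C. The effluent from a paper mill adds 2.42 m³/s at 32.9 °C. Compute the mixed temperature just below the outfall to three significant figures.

19.0 °C

Flow-weighted mixing: C = (Q_r C_r + Q_w C_w)/(Q_r + Q_w)
= (26.9×17.7 + 2.42×32.9)/(26.9 + 2.42) = 555.7/29.32 = 18.95 °C.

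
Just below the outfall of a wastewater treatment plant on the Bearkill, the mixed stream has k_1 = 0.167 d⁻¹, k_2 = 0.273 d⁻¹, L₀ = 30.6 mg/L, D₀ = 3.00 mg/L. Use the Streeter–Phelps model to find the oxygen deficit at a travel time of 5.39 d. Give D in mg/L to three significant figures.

k_1 L₀/(k_2−k_1) = 0.167×30.6/(0.273−0.167) = 5.110/0.1060 = 48.21 mg/L.
e^(−k_1 t) = e^(−0.167×5.390) = 0.4065; e^(−k_2 t) = e^(−0.273×5.390) = 0.2296.
D = 48.21 × (0.4065 − 0.2296) + 3.00 × 0.2296 = 8.530 + 0.6888 = 9.218 mg/L.

D ≈ 9.22 mg/L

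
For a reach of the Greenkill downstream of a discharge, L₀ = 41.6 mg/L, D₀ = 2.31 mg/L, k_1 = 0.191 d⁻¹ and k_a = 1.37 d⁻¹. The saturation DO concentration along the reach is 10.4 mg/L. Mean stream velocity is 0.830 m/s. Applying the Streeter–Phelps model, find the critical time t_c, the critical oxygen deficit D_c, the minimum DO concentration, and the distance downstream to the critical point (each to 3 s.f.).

At the critical point dD/dt = 0, so k_1 L₀ e^(−k_1 t) = k_a D. Substituting D(t) from the Streeter–Phelps equation and solving for t gives
t_c = ln[(k_a/k_1)(1 − D₀(k_a−k_1)/(k_1 L₀))] / (k_a−k_1).
Here k_a−k_1 = 1.179 d⁻¹ and 1 − D₀(k_a−k_1)/(k_1 L₀) = 1 − 2.31×1.179/(0.191×41.6) = 0.6572, so
t_c = ln(7.173 × 0.6572) / 1.179 = 1.551 / 1.179 = 1.315 d.
L(t_c) = L₀ e^(−k_1 t_c) = 41.6 × 0.7779 = 32.36 mg/L, and at the critical point k_a D_c = k_1 L, so D_c = (0.191/1.37) × 32.36 = 4.511 mg/L.
Minimum DO = C_s − D_c = 10.4 − 4.511 = 5.889 mg/L.
x_c = v t_c = 0.830 m/s × 1.315 d × 86400 s/d = 94310 m ≈ 94.3 km.

t_c ≈ 1.32 d; D_c ≈ 4.51 mg/L; min DO ≈ 5.89 mg/L; x_c ≈ 94.3 km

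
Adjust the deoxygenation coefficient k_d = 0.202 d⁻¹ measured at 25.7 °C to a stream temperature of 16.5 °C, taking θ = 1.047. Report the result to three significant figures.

k_d ≈ 0.132 d⁻¹

k_d(T₂) = k_d(T₁) · θ^(T₂−T₁) = 0.202 × 1.047^(16.5−25.7)
= 0.202 × 1.047^-9.20 = 0.202 × 0.6554 = 0.1324 d⁻¹.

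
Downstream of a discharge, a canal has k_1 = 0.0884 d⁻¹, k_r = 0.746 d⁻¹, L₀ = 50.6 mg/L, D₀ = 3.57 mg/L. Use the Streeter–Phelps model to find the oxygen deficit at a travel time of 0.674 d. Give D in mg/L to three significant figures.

k_1 L₀/(k_r−k_1) = 0.0884×50.6/(0.746−0.0884) = 4.473/0.6576 = 6.802 mg/L.
e^(−k_1 t) = e^(−0.0884×0.6740) = 0.9422; e^(−k_r t) = e^(−0.746×0.6740) = 0.6048.
D = 6.802 × (0.9422 − 0.6048) + 3.57 × 0.6048 = 2.295 + 2.159 = 4.454 mg/L.

D ≈ 4.45 mg/L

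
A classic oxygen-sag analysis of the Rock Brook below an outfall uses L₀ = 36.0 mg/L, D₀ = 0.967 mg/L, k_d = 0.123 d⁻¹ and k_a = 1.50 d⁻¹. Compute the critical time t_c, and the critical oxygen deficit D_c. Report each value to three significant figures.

t_c ≈ 1.56 d; D_c ≈ 2.44 mg/L

At the critical point dD/dt = 0, so k_d L₀ e^(−k_d t) = k_a D. Substituting D(t) from the Streeter–Phelps equation and solving for t gives
t_c = ln[(k_a/k_d)(1 − D₀(k_a−k_d)/(k_d L₀))] / (k_a−k_d).
Here k_a−k_d = 1.377 d⁻¹ and 1 − D₀(k_a−k_d)/(k_d L₀) = 1 − 0.967×1.377/(0.123×36.0) = 0.6993, so
t_c = ln(12.20 × 0.6993) / 1.377 = 2.143 / 1.377 = 1.557 d.
L(t_c) = L₀ e^(−k_d t_c) = 36.0 × 0.8258 = 29.73 mg/L, and at the critical point k_a D_c = k_d L, so D_c = (0.123/1.50) × 29.73 = 2.438 mg/L.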